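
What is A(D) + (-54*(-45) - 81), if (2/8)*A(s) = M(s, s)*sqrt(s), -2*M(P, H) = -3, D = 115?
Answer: 2349 + 6*sqrt(115) ≈ 2413.3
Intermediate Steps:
M(P, H) = 3/2 (M(P, H) = -1/2*(-3) = 3/2)
A(s) = 6*sqrt(s) (A(s) = 4*(3*sqrt(s)/2) = 6*sqrt(s))
A(D) + (-54*(-45) - 81) = 6*sqrt(115) + (-54*(-45) - 81) = 6*sqrt(115) + (2430 - 81) = 6*sqrt(115) + 2349 = 2349 + 6*sqrt(115)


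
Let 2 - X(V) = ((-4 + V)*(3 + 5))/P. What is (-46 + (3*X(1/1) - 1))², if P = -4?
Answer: 3481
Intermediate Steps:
X(V) = -6 + 2*V (X(V) = 2 - (-4 + V)*(3 + 5)/(-4) = 2 - (-4 + V)*8*(-1)/4 = 2 - (-32 + 8*V)*(-1)/4 = 2 - (8 - 2*V) = 2 + (-8 + 2*V) = -6 + 2*V)
(-46 + (3*X(1/1) - 1))² = (-46 + (3*(-6 + 2/1) - 1))² = (-46 + (3*(-6 + 2*1) - 1))² = (-46 + (3*(-6 + 2) - 1))² = (-46 + (3*(-4) - 1))² = (-46 + (-12 - 1))² = (-46 - 13)² = (-59)² = 3481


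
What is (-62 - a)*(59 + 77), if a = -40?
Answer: -2992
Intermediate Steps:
(-62 - a)*(59 + 77) = (-62 - 1*(-40))*(59 + 77) = (-62 + 40)*136 = -22*136 = -2992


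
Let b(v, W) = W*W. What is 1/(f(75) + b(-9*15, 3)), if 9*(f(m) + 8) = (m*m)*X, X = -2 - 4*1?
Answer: -1/3749 ≈ -0.00026674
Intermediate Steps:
X = -6 (X = -2 - 4 = -6)
b(v, W) = W²
f(m) = -8 - 2*m²/3 (f(m) = -8 + ((m*m)*(-6))/9 = -8 + (m²*(-6))/9 = -8 + (-6*m²)/9 = -8 - 2*m²/3)
1/(f(75) + b(-9*15, 3)) = 1/((-8 - ⅔*75²) + 3²) = 1/((-8 - ⅔*5625) + 9) = 1/((-8 - 3750) + 9) = 1/(-3758 + 9) = 1/(-3749) = -1/3749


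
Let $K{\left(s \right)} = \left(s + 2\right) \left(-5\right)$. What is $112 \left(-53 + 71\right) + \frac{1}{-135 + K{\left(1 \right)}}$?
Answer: $\frac{302399}{150} \approx 2016.0$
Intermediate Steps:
$K{\left(s \right)} = -10 - 5 s$ ($K{\left(s \right)} = \left(2 + s\right) \left(-5\right) = -10 - 5 s$)
$112 \left(-53 + 71\right) + \frac{1}{-135 + K{\left(1 \right)}} = 112 \left(-53 + 71\right) + \frac{1}{-135 - 15} = 112 \cdot 18 + \frac{1}{-135 - 15} = 2016 + \frac{1}{-135 - 15} = 2016 + \frac{1}{-150} = 2016 - \frac{1}{150} = \frac{302399}{150}$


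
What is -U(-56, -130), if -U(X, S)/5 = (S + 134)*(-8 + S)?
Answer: -2760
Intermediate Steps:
U(X, S) = -5*(-8 + S)*(134 + S) (U(X, S) = -5*(S + 134)*(-8 + S) = -5*(134 + S)*(-8 + S) = -5*(-8 + S)*(134 + S))
-U(-56, -130) = -(5360 - 630*(-130) - 5*(-130)²) = -(5360 + 81900 - 5*16900) = -(5360 + 81900 - 84500) = -1*2760 = -2760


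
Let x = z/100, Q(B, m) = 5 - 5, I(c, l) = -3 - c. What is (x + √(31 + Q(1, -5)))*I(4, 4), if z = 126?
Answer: -441/50 - 7*√31 ≈ -47.794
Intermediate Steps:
Q(B, m) = 0
x = 63/50 (x = 126/100 = 126*(1/100) = 63/50 ≈ 1.2600)
(x + √(31 + Q(1, -5)))*I(4, 4) = (63/50 + √(31 + 0))*(-3 - 1*4) = (63/50 + √31)*(-3 - 4) = (63/50 + √31)*(-7) = -441/50 - 7*√31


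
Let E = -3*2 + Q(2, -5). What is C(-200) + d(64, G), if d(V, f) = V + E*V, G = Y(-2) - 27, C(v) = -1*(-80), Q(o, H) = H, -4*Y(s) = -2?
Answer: -560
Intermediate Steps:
Y(s) = ½ (Y(s) = -¼*(-2) = ½)
C(v) = 80
G = -53/2 (G = ½ - 27 = -53/2 ≈ -26.500)
E = -11 (E = -3*2 - 5 = -6 - 5 = -11)
d(V, f) = -10*V (d(V, f) = V - 11*V = -10*V)
C(-200) + d(64, G) = 80 - 10*64 = 80 - 640 = -560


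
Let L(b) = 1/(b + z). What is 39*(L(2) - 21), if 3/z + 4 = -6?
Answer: -13533/17 ≈ -796.06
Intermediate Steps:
z = -3/10 (z = 3/(-4 - 6) = 3/(-10) = 3*(-⅒) = -3/10 ≈ -0.30000)
L(b) = 1/(-3/10 + b) (L(b) = 1/(b - 3/10) = 1/(-3/10 + b))
39*(L(2) - 21) = 39*(10/(-3 + 10*2) - 21) = 39*(10/(-3 + 20) - 21) = 39*(10/17 - 21) = 39*(-347/17) = -13533/17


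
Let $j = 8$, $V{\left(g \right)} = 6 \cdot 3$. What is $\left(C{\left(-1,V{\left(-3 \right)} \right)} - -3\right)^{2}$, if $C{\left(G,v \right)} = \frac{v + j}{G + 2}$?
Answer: $841$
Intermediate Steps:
$V{\left(g \right)} = 18$
$C{\left(G,v \right)} = \frac{8 + v}{2 + G}$ ($C{\left(G,v \right)} = \frac{v + 8}{G + 2} = \frac{8 + v}{2 + G}$)
$\left(C{\left(-1,V{\left(-3 \right)} \right)} - -3\right)^{2} = \left(\frac{8 + 18}{2 - 1} - -3\right)^{2} = \left(1^{-1} \cdot 26 + 3\right)^{2} = \left(1 \cdot 26 + 3\right)^{2} = \left(26 + 3\right)^{2} = 29^{2} = 841$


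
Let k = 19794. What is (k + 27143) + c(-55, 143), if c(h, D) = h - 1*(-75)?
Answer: 46957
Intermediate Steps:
c(h, D) = 75 + h (c(h, D) = h + 75 = 75 + h)
(k + 27143) + c(-55, 143) = (19794 + 27143) + (75 - 55) = 46937 + 20 = 46957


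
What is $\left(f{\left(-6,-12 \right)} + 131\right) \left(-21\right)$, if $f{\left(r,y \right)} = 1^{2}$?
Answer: $-2772$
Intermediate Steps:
$f{\left(r,y \right)} = 1$
$\left(f{\left(-6,-12 \right)} + 131\right) \left(-21\right) = \left(1 + 131\right) \left(-21\right) = 132 \left(-21\right) = -2772$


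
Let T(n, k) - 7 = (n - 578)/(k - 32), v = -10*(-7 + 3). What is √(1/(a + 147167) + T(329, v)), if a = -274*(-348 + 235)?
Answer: I*√12247754237362/712516 ≈ 4.9117*I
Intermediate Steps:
v = 40 (v = -10*(-4) = 40)
a = 30962 (a = -274*(-113) = 30962)
T(n, k) = 7 + (-578 + n)/(-32 + k) (T(n, k) = 7 + (n - 578)/(k - 32) = 7 + (-578 + n)/(-32 + k))
√(1/(a + 147167) + T(329, v)) = √(1/(30962 + 147167) + (-802 + 329 + 7*40)/(-32 + 40)) = √(1/178129 + (-802 + 329 + 280)/8) = √(1/178129 + (⅛)*(-193)) = √(1/178129 - 193/8) = √(-34378889/1425032) = I*√12247754237362/712516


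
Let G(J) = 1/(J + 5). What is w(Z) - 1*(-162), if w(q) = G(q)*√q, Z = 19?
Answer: 162 + √19/24 ≈ 162.18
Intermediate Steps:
G(J) = 1/(5 + J)
w(q) = √q/(5 + q)
w(Z) - 1*(-162) = √19/(5 + 19) - 1*(-162) = √19/24 + 162 = 162 + √19/24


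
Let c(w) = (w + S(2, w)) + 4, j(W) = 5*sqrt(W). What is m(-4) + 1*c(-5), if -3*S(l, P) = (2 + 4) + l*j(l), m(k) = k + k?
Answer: -11 - 10*sqrt(2)/3 ≈ -15.714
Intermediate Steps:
m(k) = 2*k
S(l, P) = -2 - 5*l**(3/2)/3 (S(l, P) = -((2 + 4) + l*(5*sqrt(l)))/3 = -(6 + 5*l**(3/2))/3 = -2 - 5*l**(3/2)/3)
c(w) = 2 + w - 10*sqrt(2)/3 (c(w) = (w + (-2 - 10*sqrt(2)/3)) + 4 = (-2 + w - 10*sqrt(2)/3) + 4 = 2 + w - 10*sqrt(2)/3)
m(-4) + 1*c(-5) = 2*(-4) + 1*(2 - 5 - 10*sqrt(2)/3) = -8 + 1*(-3 - 10*sqrt(2)/3) = -8 + (-3 - 10*sqrt(2)/3) = -11 - 10*sqrt(2)/3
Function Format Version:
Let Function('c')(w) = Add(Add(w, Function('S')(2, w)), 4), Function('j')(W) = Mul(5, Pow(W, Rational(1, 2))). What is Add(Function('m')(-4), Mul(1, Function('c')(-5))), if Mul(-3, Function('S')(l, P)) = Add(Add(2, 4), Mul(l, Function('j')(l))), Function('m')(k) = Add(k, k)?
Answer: Add(-11, Mul(Rational(-10, 3), Pow(2, Rational(1, 2)))) ≈ -15.714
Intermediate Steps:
Function('m')(k) = Mul(2, k)
Function('S')(l, P) = Add(-2, Mul(Rational(-5, 3), Pow(l, Rational(3, 2)))) (Function('S')(l, P) = Mul(Rational(-1, 3), Add(Add(2, 4), Mul(l, Mul(5, Pow(l, Rational(1, 2)))))) = Mul(Rational(-1, 3), Add(6, Mul(5, Pow(l, Rational(3, 2))))) = Add(-2, Mul(Rational(-5, 3), Pow(l, Rational(3, 2)))))
Function('c')(w) = Add(2, w, Mul(Rational(-10, 3), Pow(2, Rational(1, 2)))) (Function('c')(w) = Add(Add(w, Add(-2, Mul(Rational(-5, 3), Pow(2, Rational(3, 2))))), 4) = Add(Add(w, Add(-2, Mul(Rational(-5, 3), Mul(2, Pow(2, Rational(1, 2)))))), 4) = Add(Add(w, Add(-2, Mul(Rational(-10, 3), Pow(2, Rational(1, 2))))), 4) = Add(Add(-2, w, Mul(Rational(-10, 3), Pow(2, Rational(1, 2)))), 4) = Add(2, w, Mul(Rational(-10, 3), Pow(2, Rational(1, 2)))))
Add(Function('m')(-4), Mul(1, Function('c')(-5))) = Add(Mul(2, -4), Mul(1, Add(2, -5, Mul(Rational(-10, 3), Pow(2, Rational(1, 2)))))) = Add(-8, Mul(1, Add(-3, Mul(Rational(-10, 3), Pow(2, Rational(1, 2)))))) = Add(-8, Add(-3, Mul(Rational(-10, 3), Pow(2, Rational(1, 2))))) = Add(-11, Mul(Rational(-10, 3), Pow(2, Rational(1, 2))))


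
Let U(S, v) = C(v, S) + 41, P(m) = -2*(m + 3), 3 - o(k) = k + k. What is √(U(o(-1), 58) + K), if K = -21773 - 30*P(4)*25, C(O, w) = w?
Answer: I*√11227 ≈ 105.96*I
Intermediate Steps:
o(k) = 3 - 2*k (o(k) = 3 - (k + k) = 3 - 2*k)
P(m) = -6 - 2*m (P(m) = -2*(3 + m) = -6 - 2*m)
U(S, v) = 41 + S (U(S, v) = S + 41 = 41 + S)
K = -11273 (K = -21773 - 30*(-6 - 2*4)*25 = -21773 - 30*(-6 - 8)*25 = -21773 - 30*(-14)*25 = -21773 - (-420)*25 = -21773 - 1*(-10500) = -21773 + 10500 = -11273)
√(U(o(-1), 58) + K) = √((41 + (3 - 2*(-1))) - 11273) = √((41 + (3 + 2)) - 11273) = √((41 + 5) - 11273) = √(46 - 11273) = √(-11227) = I*√11227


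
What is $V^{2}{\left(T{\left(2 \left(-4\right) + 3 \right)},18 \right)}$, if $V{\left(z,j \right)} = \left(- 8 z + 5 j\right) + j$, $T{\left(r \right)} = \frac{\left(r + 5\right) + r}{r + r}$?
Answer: $10816$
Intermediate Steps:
$T{\left(r \right)} = \frac{5 + 2 r}{2 r}$ ($T{\left(r \right)} = \frac{\left(5 + r\right) + r}{2 r} = \left(5 + 2 r\right) \frac{1}{2 r} = \frac{5 + 2 r}{2 r}$)
$V{\left(z,j \right)} = - 8 z + 6 j$
$V^{2}{\left(T{\left(2 \left(-4\right) + 3 \right)},18 \right)} = \left(- 8 \frac{\frac{5}{2} + \left(2 \left(-4\right) + 3\right)}{2 \left(-4\right) + 3} + 6 \cdot 18\right)^{2} = \left(- 8 \frac{\frac{5}{2} + \left(-8 + 3\right)}{-8 + 3} + 108\right)^{2} = \left(- 8 \frac{\frac{5}{2} - 5}{-5} + 108\right)^{2} = \left(- 8 \left(\left(- \frac{1}{5}\right) \left(- \frac{5}{2}\right)\right) + 108\right)^{2} = \left(\left(-8\right) \frac{1}{2} + 108\right)^{2} = \left(-4 + 108\right)^{2} = 104^{2} = 10816$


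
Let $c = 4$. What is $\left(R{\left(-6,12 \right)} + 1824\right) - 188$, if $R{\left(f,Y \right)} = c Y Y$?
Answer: $2212$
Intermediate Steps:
$R{\left(f,Y \right)} = 4 Y^{2}$ ($R{\left(f,Y \right)} = 4 Y Y = 4 Y^{2}$)
$\left(R{\left(-6,12 \right)} + 1824\right) - 188 = \left(4 \cdot 12^{2} + 1824\right) - 188 = \left(4 \cdot 144 + 1824\right) - 188 = \left(576 + 1824\right) - 188 = 2400 - 188 = 2212$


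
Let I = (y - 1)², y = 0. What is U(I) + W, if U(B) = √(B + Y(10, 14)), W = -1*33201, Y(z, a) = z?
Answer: -33201 + √11 ≈ -33198.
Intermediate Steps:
I = 1 (I = (0 - 1)² = (-1)² = 1)
W = -33201
U(B) = √(10 + B) (U(B) = √(B + 10) = √(10 + B))
U(I) + W = √(10 + 1) - 33201 = √11 - 33201 = -33201 + √11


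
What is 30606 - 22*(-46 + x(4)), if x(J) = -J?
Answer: 31706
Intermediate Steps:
30606 - 22*(-46 + x(4)) = 30606 - 22*(-46 - 1*4) = 30606 - 22*(-46 - 4) = 30606 - 22*(-50) = 30606 + 1100 = 31706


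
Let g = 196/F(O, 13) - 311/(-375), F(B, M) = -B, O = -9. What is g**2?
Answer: 646837489/1265625 ≈ 511.08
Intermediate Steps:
g = 25433/1125 (g = 196/((-1*(-9))) - 311/(-375) = 196/9 - 311*(-1/375) = 196*(1/9) + 311/375 = 196/9 + 311/375 = 25433/1125 ≈ 22.607)
g**2 = (25433/1125)**2 = 646837489/1265625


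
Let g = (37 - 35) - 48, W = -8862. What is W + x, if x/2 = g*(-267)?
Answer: 15702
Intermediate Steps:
g = -46 (g = 2 - 48 = -46)
x = 24564 (x = 2*(-46*(-267)) = 2*12282 = 24564)
W + x = -8862 + 24564 = 15702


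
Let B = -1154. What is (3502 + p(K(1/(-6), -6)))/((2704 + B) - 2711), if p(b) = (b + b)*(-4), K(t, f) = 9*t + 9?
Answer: -3442/1161 ≈ -2.9647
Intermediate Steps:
K(t, f) = 9 + 9*t
p(b) = -8*b (p(b) = (2*b)*(-4) = -8*b)
(3502 + p(K(1/(-6), -6)))/((2704 + B) - 2711) = (3502 - 8*(9 + 9/(-6)))/((2704 - 1154) - 2711) = (3502 - 8*(9 + 9*(-⅙)))/(1550 - 2711) = (3502 - 8*(9 - 3/2))/(-1161) = (3502 - 8*15/2)*(-1/1161) = (3502 - 60)*(-1/1161) = 3442*(-1/1161) = -3442/1161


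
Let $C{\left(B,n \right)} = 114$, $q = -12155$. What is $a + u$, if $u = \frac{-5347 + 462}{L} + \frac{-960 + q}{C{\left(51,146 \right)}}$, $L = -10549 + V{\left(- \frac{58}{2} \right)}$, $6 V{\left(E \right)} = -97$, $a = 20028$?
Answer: $\frac{143905792447}{7226574} \approx 19913.0$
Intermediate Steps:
$V{\left(E \right)} = - \frac{97}{6}$ ($V{\left(E \right)} = \frac{1}{6} \left(-97\right) = - \frac{97}{6}$)
$L = - \frac{63391}{6}$ ($L = -10549 - \frac{97}{6} = - \frac{63391}{6} \approx -10565.0$)
$u = - \frac{828031625}{7226574}$ ($u = \frac{-5347 + 462}{- \frac{63391}{6}} + \frac{-960 - 12155}{114} = \left(-4885\right) \left(- \frac{6}{63391}\right) - \frac{13115}{114} = \frac{29310}{63391} - \frac{13115}{114} = - \frac{828031625}{7226574} \approx -114.58$)
$a + u = 20028 - \frac{828031625}{7226574} = \frac{143905792447}{7226574}$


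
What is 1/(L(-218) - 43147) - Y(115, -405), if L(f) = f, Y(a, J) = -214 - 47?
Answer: 11318264/43365 ≈ 261.00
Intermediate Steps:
Y(a, J) = -261
1/(L(-218) - 43147) - Y(115, -405) = 1/(-218 - 43147) - 1*(-261) = 1/(-43365) + 261 = -1/43365 + 261 = 11318264/43365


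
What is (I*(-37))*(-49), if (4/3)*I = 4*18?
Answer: 97902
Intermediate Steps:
I = 54 (I = 3*(4*18)/4 = (3/4)*72 = 54)
(I*(-37))*(-49) = (54*(-37))*(-49) = -1998*(-49) = 97902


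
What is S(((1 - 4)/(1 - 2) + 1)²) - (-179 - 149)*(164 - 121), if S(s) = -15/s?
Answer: 225649/16 ≈ 14103.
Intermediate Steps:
S(((1 - 4)/(1 - 2) + 1)²) - (-179 - 149)*(164 - 121) = -15/((1 - 4)/(1 - 2) + 1)² - (-179 - 149)*(164 - 121) = -15/(-3/(-1) + 1)² - (-328)*43 = -15/(-3*(-1) + 1)² - 1*(-14104) = -15/(3 + 1)² + 14104 = -15/(4²) + 14104 = -15/16 + 14104 = 225649/16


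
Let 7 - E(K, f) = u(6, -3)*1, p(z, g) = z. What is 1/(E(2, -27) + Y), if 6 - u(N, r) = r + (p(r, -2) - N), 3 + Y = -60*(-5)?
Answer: 1/286 ≈ 0.0034965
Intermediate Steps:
Y = 297 (Y = -3 - 60*(-5) = -3 + 300 = 297)
u(N, r) = 6 + N - 2*r (u(N, r) = 6 - (r + (r - N)) = 6 - (-N + 2*r) = 6 + (N - 2*r) = 6 + N - 2*r)
E(K, f) = -11 (E(K, f) = 7 - (6 + 6 - 2*(-3)) = 7 - (6 + 6 + 6) = 7 - 18 = -11)
1/(E(2, -27) + Y) = 1/(-11 + 297) = 1/286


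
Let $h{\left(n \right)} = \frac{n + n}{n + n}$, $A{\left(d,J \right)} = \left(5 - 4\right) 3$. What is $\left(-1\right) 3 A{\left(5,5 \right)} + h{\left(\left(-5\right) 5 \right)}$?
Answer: $-8$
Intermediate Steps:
$A{\left(d,J \right)} = 3$ ($A{\left(d,J \right)} = 1 \cdot 3 = 3$)
$h{\left(n \right)} = 1$ ($h{\left(n \right)} = \frac{2 n}{2 n} = 2 n \frac{1}{2 n} = 1$)
$\left(-1\right) 3 A{\left(5,5 \right)} + h{\left(\left(-5\right) 5 \right)} = \left(-1\right) 3 \cdot 3 + 1 = \left(-3\right) 3 + 1 = -9 + 1 = -8$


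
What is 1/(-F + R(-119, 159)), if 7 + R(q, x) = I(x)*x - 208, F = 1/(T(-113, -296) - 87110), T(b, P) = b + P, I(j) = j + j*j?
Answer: 87519/353992037656 ≈ 2.4723e-7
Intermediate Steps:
I(j) = j + j²
T(b, P) = P + b
F = -1/87519 (F = 1/((-296 - 113) - 87110) = 1/(-409 - 87110) = 1/(-87519) = -1/87519 ≈ -1.1426e-5)
R(q, x) = -215 + x²*(1 + x) (R(q, x) = -7 + ((x*(1 + x))*x - 208) = -7 + (x²*(1 + x) - 208) = -7 + (-208 + x²*(1 + x)) = -215 + x²*(1 + x))
1/(-F + R(-119, 159)) = 1/(-1*(-1/87519) + (-215 + 159²*(1 + 159))) = 1/(1/87519 + (-215 + 25281*160)) = 1/(1/87519 + (-215 + 4044960)) = 1/(1/87519 + 4044745) = 1/(353992037656/87519) = 87519/353992037656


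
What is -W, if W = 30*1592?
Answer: -47760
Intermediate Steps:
W = 47760
-W = -1*47760 = -47760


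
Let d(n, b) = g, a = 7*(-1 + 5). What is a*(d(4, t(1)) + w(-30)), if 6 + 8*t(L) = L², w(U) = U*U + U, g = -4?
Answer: 24248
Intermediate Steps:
w(U) = U + U² (w(U) = U² + U = U + U²)
t(L) = -¾ + L²/8
a = 28 (a = 7*4 = 28)
d(n, b) = -4
a*(d(4, t(1)) + w(-30)) = 28*(-4 - 30*(1 - 30)) = 28*(-4 - 30*(-29)) = 28*(-4 + 870) = 28*866 = 24248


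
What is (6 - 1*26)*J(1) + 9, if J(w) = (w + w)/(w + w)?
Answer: -11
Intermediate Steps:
J(w) = 1 (J(w) = (2*w)/((2*w)) = (2*w)*(1/(2*w)) = 1)
(6 - 1*26)*J(1) + 9 = (6 - 1*26)*1 + 9 = (6 - 26)*1 + 9 = -20*1 + 9 = -20 + 9 = -11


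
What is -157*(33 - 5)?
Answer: -4396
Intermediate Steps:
-157*(33 - 5) = -157*28 = -4396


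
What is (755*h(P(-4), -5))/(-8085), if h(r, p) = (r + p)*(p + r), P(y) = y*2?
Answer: -25519/1617 ≈ -15.782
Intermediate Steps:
P(y) = 2*y
h(r, p) = (p + r)² (h(r, p) = (p + r)*(p + r) = (p + r)²)
(755*h(P(-4), -5))/(-8085) = (755*(-5 + 2*(-4))²)/(-8085) = (755*(-5 - 8)²)*(-1/8085) = (755*(-13)²)*(-1/8085) = (755*169)*(-1/8085) = 127595*(-1/8085) = -25519/1617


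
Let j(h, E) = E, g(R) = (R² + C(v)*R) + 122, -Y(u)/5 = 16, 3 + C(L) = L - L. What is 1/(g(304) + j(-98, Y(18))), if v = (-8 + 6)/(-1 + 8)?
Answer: 1/91546 ≈ 1.0923e-5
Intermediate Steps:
v = -2/7 ≈ -0.28571
C(L) = -3 (C(L) = -3 + (L - L) = -3 + 0 = -3)
Y(u) = -80 (Y(u) = -5*16 = -80)
g(R) = 122 + R² - 3*R (g(R) = (R² - 3*R) + 122 = 122 + R² - 3*R)
1/(g(304) + j(-98, Y(18))) = 1/((122 + 304² - 3*304) - 80) = 1/((122 + 92416 - 912) - 80) = 1/(91626 - 80) = 1/91546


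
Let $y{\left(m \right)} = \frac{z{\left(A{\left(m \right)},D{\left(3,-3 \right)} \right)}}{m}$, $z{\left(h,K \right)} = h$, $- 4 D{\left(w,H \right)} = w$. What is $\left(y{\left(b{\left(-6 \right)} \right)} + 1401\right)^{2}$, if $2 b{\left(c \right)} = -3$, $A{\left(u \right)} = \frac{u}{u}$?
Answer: $\frac{17648401}{9} \approx 1.9609 \cdot 10^{6}$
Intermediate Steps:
$D{\left(w,H \right)} = - \frac{w}{4}$
$A{\left(u \right)} = 1$
$b{\left(c \right)} = - \frac{3}{2}$ ($b{\left(c \right)} = \frac{1}{2} \left(-3\right) = - \frac{3}{2}$)
$y{\left(m \right)} = \frac{1}{m}$ ($y{\left(m \right)} = 1 \frac{1}{m} = \frac{1}{m}$)
$\left(y{\left(b{\left(-6 \right)} \right)} + 1401\right)^{2} = \left(\frac{1}{- \frac{3}{2}} + 1401\right)^{2} = \left(- \frac{2}{3} + 1401\right)^{2} = \left(\frac{4201}{3}\right)^{2} = \frac{17648401}{9}$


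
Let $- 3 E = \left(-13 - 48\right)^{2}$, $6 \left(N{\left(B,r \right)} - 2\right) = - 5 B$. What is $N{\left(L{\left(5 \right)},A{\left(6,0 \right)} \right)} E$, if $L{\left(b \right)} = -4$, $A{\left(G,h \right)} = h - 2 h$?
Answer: $- \frac{59536}{9} \approx -6615.1$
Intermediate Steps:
$A{\left(G,h \right)} = - h$
$N{\left(B,r \right)} = 2 - \frac{5 B}{6}$ ($N{\left(B,r \right)} = 2 + \frac{\left(-5\right) B}{6} = 2 - \frac{5 B}{6}$)
$E = - \frac{3721}{3}$ ($E = - \frac{\left(-13 - 48\right)^{2}}{3} = - \frac{\left(-61\right)^{2}}{3} = \left(- \frac{1}{3}\right) 3721 = - \frac{3721}{3} \approx -1240.3$)
$N{\left(L{\left(5 \right)},A{\left(6,0 \right)} \right)} E = \left(2 - - \frac{10}{3}\right) \left(- \frac{3721}{3}\right) = \left(2 + \frac{10}{3}\right) \left(- \frac{3721}{3}\right) = \frac{16}{3} \left(- \frac{3721}{3}\right) = - \frac{59536}{9}$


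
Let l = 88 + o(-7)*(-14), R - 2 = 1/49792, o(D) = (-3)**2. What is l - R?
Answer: -1991681/49792 ≈ -40.000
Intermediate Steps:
o(D) = 9
R = 99585/49792 (R = 2 + 1/49792 = 99585/49792 ≈ 2.0000)
l = -38 (l = 88 + 9*(-14) = 88 - 126 = -38)
l - R = -38 - 1*99585/49792 = -38 - 99585/49792 = -1991681/49792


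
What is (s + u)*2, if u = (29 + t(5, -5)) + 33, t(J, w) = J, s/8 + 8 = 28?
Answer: 454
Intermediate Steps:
s = 160 (s = -64 + 8*28 = -64 + 224 = 160)
u = 67 (u = (29 + 5) + 33 = 34 + 33 = 67)
(s + u)*2 = (160 + 67)*2 = 227*2 = 454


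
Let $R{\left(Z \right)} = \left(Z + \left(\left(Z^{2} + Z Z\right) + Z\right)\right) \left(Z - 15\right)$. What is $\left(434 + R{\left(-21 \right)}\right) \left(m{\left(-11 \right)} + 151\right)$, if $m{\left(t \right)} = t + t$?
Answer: $-3844974$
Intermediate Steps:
$m{\left(t \right)} = 2 t$
$R{\left(Z \right)} = \left(-15 + Z\right) \left(2 Z + 2 Z^{2}\right)$ ($R{\left(Z \right)} = \left(Z + \left(\left(Z^{2} + Z^{2}\right) + Z\right)\right) \left(-15 + Z\right) = \left(Z + \left(2 Z^{2} + Z\right)\right) \left(-15 + Z\right) = \left(Z + \left(Z + 2 Z^{2}\right)\right) \left(-15 + Z\right) = \left(2 Z + 2 Z^{2}\right) \left(-15 + Z\right) = \left(-15 + Z\right) \left(2 Z + 2 Z^{2}\right)$)
$\left(434 + R{\left(-21 \right)}\right) \left(m{\left(-11 \right)} + 151\right) = \left(434 + 2 \left(-21\right) \left(-15 + \left(-21\right)^{2} - -294\right)\right) \left(2 \left(-11\right) + 151\right) = \left(434 + 2 \left(-21\right) \left(-15 + 441 + 294\right)\right) \left(-22 + 151\right) = \left(434 + 2 \left(-21\right) 720\right) 129 = \left(434 - 30240\right) 129 = \left(-29806\right) 129 = -3844974$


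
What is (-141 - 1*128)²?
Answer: 72361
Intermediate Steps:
(-141 - 1*128)² = (-141 - 128)² = (-269)² = 72361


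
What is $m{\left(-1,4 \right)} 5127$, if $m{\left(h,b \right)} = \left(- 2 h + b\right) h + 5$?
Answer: $-5127$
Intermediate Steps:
$m{\left(h,b \right)} = 5 + h \left(b - 2 h\right)$ ($m{\left(h,b \right)} = \left(b - 2 h\right) h + 5 = h \left(b - 2 h\right) + 5 = 5 + h \left(b - 2 h\right)$)
$m{\left(-1,4 \right)} 5127 = \left(5 - 2 \left(-1\right)^{2} + 4 \left(-1\right)\right) 5127 = \left(5 - 2 - 4\right) 5127 = \left(-1\right) 5127 = -5127$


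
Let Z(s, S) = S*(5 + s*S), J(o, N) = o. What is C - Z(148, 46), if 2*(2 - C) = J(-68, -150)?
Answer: -313362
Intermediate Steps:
C = 36 (C = 2 - ½*(-68) = 2 + 34 = 36)
Z(s, S) = S*(5 + S*s)
C - Z(148, 46) = 36 - 46*(5 + 46*148) = 36 - 46*(5 + 6808) = 36 - 46*6813 = 36 - 1*313398 = 36 - 313398 = -313362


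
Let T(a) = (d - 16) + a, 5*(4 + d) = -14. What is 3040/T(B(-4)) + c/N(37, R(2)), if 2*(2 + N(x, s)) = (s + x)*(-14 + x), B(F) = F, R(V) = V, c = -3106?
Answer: -7203004/59831 ≈ -120.39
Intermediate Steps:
d = -34/5 (d = -4 + (⅕)*(-14) = -4 - 14/5 = -34/5 ≈ -6.8000)
T(a) = -114/5 + a (T(a) = (-34/5 - 16) + a = -114/5 + a)
N(x, s) = -2 + (-14 + x)*(s + x)/2 (N(x, s) = -2 + ((s + x)*(-14 + x))/2 = -2 + ((-14 + x)*(s + x))/2 = -2 + (-14 + x)*(s + x)/2)
3040/T(B(-4)) + c/N(37, R(2)) = 3040/(-114/5 - 4) - 3106/(-2 + (½)*37² - 7*2 - 7*37 + (½)*2*37) = 3040/(-134/5) - 3106/(-2 + (½)*1369 - 14 - 259 + 37) = 3040*(-5/134) - 3106/(-2 + 1369/2 - 14 - 259 + 37) = -7600/67 - 3106/893/2 = -7600/67 - 3106*2/893 = -7600/67 - 6212/893 = -7203004/59831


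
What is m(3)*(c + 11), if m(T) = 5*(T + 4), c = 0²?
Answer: 385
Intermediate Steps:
c = 0
m(T) = 20 + 5*T (m(T) = 5*(4 + T) = 20 + 5*T)
m(3)*(c + 11) = (20 + 5*3)*(0 + 11) = (20 + 15)*11 = 35*11 = 385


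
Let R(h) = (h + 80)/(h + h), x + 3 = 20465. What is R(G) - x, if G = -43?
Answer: -1759769/86 ≈ -20462.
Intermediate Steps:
x = 20462 (x = -3 + 20465 = 20462)
R(h) = (80 + h)/(2*h) (R(h) = (80 + h)/((2*h)) = (80 + h)*(1/(2*h)) = (80 + h)/(2*h))
R(G) - x = (1/2)*(80 - 43)/(-43) - 1*20462 = (1/2)*(-1/43)*37 - 20462 = -37/86 - 20462 = -1759769/86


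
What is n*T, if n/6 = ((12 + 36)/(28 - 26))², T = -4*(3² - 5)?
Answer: -55296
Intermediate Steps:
T = -16 (T = -4*(9 - 5) = -4*4 = -16)
n = 3456 (n = 6*((12 + 36)/(28 - 26))² = 6*(48/2)² = 6*(48*(½))² = 6*24² = 6*576 = 3456)
n*T = 3456*(-16) = -55296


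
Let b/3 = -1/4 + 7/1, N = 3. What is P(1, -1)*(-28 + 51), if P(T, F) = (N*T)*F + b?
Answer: 1587/4 ≈ 396.75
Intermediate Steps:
b = 81/4 (b = 3*(-1/4 + 7/1) = 3*(-1*¼ + 7*1) = 3*(-¼ + 7) = 3*(27/4) = 81/4 ≈ 20.250)
P(T, F) = 81/4 + 3*F*T (P(T, F) = (3*T)*F + 81/4 = 3*F*T + 81/4 = 81/4 + 3*F*T)
P(1, -1)*(-28 + 51) = (81/4 + 3*(-1)*1)*(-28 + 51) = (81/4 - 3)*23 = (69/4)*23 = 1587/4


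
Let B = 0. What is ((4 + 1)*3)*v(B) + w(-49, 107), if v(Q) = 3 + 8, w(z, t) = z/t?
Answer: 17606/107 ≈ 164.54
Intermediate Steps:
v(Q) = 11
((4 + 1)*3)*v(B) + w(-49, 107) = ((4 + 1)*3)*11 - 49/107 = (5*3)*11 - 49*1/107 = 15*11 - 49/107 = 165 - 49/107 = 17606/107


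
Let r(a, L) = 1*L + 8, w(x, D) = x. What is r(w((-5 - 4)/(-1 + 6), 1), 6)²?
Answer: 196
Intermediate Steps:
r(a, L) = 8 + L (r(a, L) = L + 8 = 8 + L)
r(w((-5 - 4)/(-1 + 6), 1), 6)² = (8 + 6)² = 14² = 196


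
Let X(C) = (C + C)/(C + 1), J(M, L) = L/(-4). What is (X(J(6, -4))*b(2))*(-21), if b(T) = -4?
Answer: 84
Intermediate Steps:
J(M, L) = -L/4 (J(M, L) = L*(-1/4) = -L/4)
X(C) = 2*C/(1 + C) (X(C) = (2*C)/(1 + C) = 2*C/(1 + C))
(X(J(6, -4))*b(2))*(-21) = ((2*(-1/4*(-4))/(1 - 1/4*(-4)))*(-4))*(-21) = ((2*1/(1 + 1))*(-4))*(-21) = ((2*1/2)*(-4))*(-21) = ((2*1*(1/2))*(-4))*(-21) = (1*(-4))*(-21) = -4*(-21) = 84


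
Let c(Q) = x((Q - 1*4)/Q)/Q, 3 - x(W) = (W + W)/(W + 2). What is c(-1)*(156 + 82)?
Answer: -374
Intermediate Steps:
x(W) = 3 - 2*W/(2 + W) (x(W) = 3 - (W + W)/(W + 2) = 3 - 2*W/(2 + W))
c(Q) = (6 + (-4 + Q)/Q)/(Q*(2 + (-4 + Q)/Q)) (c(Q) = ((6 + (Q - 1*4)/Q)/(2 + (Q - 1*4)/Q))/Q = ((6 + (Q - 4)/Q)/(2 + (Q - 4)/Q))/Q = ((6 + (-4 + Q)/Q)/(2 + (-4 + Q)/Q))/Q = (6 + (-4 + Q)/Q)/(Q*(2 + (-4 + Q)/Q)))
c(-1)*(156 + 82) = ((-4 + 7*(-1))/((-1)*(-4 + 3*(-1))))*(156 + 82) = -(-4 - 7)/(-4 - 3)*238 = -1*(-11)/(-7)*238 = -1*(-⅐)*(-11)*238 = -11/7*238 = -374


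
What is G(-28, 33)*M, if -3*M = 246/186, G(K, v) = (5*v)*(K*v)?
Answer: 2083620/31 ≈ 67214.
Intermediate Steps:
G(K, v) = 5*K*v**2
M = -41/93 (M = -82/186 = -1/3*41/31 = -41/93 ≈ -0.44086)
G(-28, 33)*M = (5*(-28)*33**2)*(-41/93) = (5*(-28)*1089)*(-41/93) = -152460*(-41/93) = 2083620/31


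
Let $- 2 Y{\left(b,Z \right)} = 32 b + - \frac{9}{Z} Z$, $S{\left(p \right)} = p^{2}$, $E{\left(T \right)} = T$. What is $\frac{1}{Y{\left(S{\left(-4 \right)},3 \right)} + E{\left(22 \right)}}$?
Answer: $- \frac{2}{459} \approx -0.0043573$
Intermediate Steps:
$Y{\left(b,Z \right)} = \frac{9}{2} - 16 b$ ($Y{\left(b,Z \right)} = - \frac{32 b + - \frac{9}{Z} Z}{2} = - \frac{32 b - 9}{2} = - \frac{-9 + 32 b}{2} = \frac{9}{2} - 16 b$)
$\frac{1}{Y{\left(S{\left(-4 \right)},3 \right)} + E{\left(22 \right)}} = \frac{1}{\left(\frac{9}{2} - 16 \left(-4\right)^{2}\right) + 22} = \frac{1}{\left(\frac{9}{2} - 256\right) + 22} = \frac{1}{- \frac{503}{2} + 22} = \frac{1}{- \frac{459}{2}} = - \frac{2}{459}$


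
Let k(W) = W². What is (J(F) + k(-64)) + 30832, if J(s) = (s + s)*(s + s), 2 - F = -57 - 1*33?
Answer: 68784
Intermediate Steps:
F = 92 (F = 2 - (-57 - 1*33) = 2 - (-57 - 33) = 2 - 1*(-90) = 2 + 90 = 92)
J(s) = 4*s² (J(s) = (2*s)*(2*s) = 4*s²)
(J(F) + k(-64)) + 30832 = (4*92² + (-64)²) + 30832 = (4*8464 + 4096) + 30832 = (33856 + 4096) + 30832 = 37952 + 30832 = 68784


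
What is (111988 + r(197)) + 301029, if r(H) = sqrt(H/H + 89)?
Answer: 413017 + 3*sqrt(10) ≈ 4.1303e+5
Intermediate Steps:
r(H) = 3*sqrt(10) (r(H) = sqrt(1 + 89) = sqrt(90) = 3*sqrt(10))
(111988 + r(197)) + 301029 = (111988 + 3*sqrt(10)) + 301029 = 413017 + 3*sqrt(10)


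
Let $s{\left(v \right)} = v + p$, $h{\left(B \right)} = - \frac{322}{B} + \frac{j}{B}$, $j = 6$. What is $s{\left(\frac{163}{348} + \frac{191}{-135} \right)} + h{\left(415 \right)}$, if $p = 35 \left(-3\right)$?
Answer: $- \frac{27739351}{259956} \approx -106.71$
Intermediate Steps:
$p = -105$
$h{\left(B \right)} = - \frac{316}{B}$ ($h{\left(B \right)} = - \frac{322}{B} + \frac{6}{B} = - \frac{316}{B}$)
$s{\left(v \right)} = -105 + v$ ($s{\left(v \right)} = v - 105 = -105 + v$)
$s{\left(\frac{163}{348} + \frac{191}{-135} \right)} + h{\left(415 \right)} = \left(-105 + \left(\frac{163}{348} + \frac{191}{-135}\right)\right) - \frac{316}{415} = \left(-105 + \left(163 \cdot \frac{1}{348} + 191 \left(- \frac{1}{135}\right)\right)\right) - \frac{316}{415} = \left(-105 + \left(\frac{163}{348} - \frac{191}{135}\right)\right) - \frac{316}{415} = \left(-105 - \frac{14821}{15660}\right) - \frac{316}{415} = - \frac{1659121}{15660} - \frac{316}{415} = - \frac{27739351}{259956}$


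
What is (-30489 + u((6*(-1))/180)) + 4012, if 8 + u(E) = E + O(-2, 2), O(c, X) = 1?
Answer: -794521/30 ≈ -26484.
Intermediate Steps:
u(E) = -7 + E (u(E) = -8 + (E + 1) = -8 + (1 + E) = -7 + E)
(-30489 + u((6*(-1))/180)) + 4012 = (-30489 + (-7 + (6*(-1))/180)) + 4012 = (-30489 + (-7 - 6*1/180)) + 4012 = (-30489 + (-7 - 1/30)) + 4012 = (-30489 - 211/30) + 4012 = -914881/30 + 4012 = -794521/30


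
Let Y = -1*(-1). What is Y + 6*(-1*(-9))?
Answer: 55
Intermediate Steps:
Y = 1
Y + 6*(-1*(-9)) = 1 + 6*(-1*(-9)) = 1 + 6*9 = 1 + 54 = 55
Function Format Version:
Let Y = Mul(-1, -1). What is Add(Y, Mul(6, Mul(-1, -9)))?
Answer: 55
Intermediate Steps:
Y = 1
Add(Y, Mul(6, Mul(-1, -9))) = Add(1, Mul(6, Mul(-1, -9))) = Add(1, Mul(6, 9)) = Add(1, 54) = 55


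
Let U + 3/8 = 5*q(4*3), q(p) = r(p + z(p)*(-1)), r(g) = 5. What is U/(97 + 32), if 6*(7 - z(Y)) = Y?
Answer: 197/1032 ≈ 0.19089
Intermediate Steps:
z(Y) = 7 - Y/6
q(p) = 5
U = 197/8 (U = -3/8 + 5*5 = -3/8 + 25 = 197/8 ≈ 24.625)
U/(97 + 32) = 197/(8*(97 + 32)) = (197/8)/129 = (197/8)*(1/129) = 197/1032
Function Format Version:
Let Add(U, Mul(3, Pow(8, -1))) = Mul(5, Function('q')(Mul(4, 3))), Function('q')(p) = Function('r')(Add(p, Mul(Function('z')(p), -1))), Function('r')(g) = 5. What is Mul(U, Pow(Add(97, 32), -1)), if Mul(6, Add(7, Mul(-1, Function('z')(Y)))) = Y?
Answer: Rational(197, 1032) ≈ 0.19089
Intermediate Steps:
Function('z')(Y) = Add(7, Mul(Rational(-1, 6), Y))
Function('q')(p) = 5
U = Rational(197, 8) (U = Add(Rational(-3, 8), Mul(5, 5)) = Add(Rational(-3, 8), 25) = Rational(197, 8) ≈ 24.625)
Mul(U, Pow(Add(97, 32), -1)) = Mul(Rational(197, 8), Pow(Add(97, 32), -1)) = Mul(Rational(197, 8), Pow(129, -1)) = Mul(Rational(197, 8), Rational(1, 129)) = Rational(197, 1032)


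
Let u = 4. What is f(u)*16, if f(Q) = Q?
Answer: 64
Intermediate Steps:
f(u)*16 = 4*16 = 64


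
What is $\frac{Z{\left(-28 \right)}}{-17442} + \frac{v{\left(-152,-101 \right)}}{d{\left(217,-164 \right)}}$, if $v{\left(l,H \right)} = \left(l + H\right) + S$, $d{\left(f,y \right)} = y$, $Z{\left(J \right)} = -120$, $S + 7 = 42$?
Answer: $\frac{318503}{238374} \approx 1.3361$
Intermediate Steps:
$S = 35$ ($S = -7 + 42 = 35$)
$v{\left(l,H \right)} = 35 + H + l$ ($v{\left(l,H \right)} = \left(l + H\right) + 35 = \left(H + l\right) + 35 = 35 + H + l$)
$\frac{Z{\left(-28 \right)}}{-17442} + \frac{v{\left(-152,-101 \right)}}{d{\left(217,-164 \right)}} = - \frac{120}{-17442} + \frac{35 - 101 - 152}{-164} = \left(-120\right) \left(- \frac{1}{17442}\right) - - \frac{109}{82} = \frac{20}{2907} + \frac{109}{82} = \frac{318503}{238374}$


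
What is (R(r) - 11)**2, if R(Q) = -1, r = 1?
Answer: 144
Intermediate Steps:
(R(r) - 11)**2 = (-1 - 11)**2 = (-12)**2 = 144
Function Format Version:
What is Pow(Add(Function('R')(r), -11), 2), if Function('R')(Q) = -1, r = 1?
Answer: 144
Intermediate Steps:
Pow(Add(Function('R')(r), -11), 2) = Pow(Add(-1, -11), 2) = Pow(-12, 2) = 144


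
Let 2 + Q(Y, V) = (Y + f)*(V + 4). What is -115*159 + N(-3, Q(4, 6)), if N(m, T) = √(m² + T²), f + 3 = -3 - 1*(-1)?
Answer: -18285 + 3*√17 ≈ -18273.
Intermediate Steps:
f = -5 (f = -3 + (-3 - 1*(-1)) = -3 + (-3 + 1) = -3 - 2 = -5)
Q(Y, V) = -2 + (-5 + Y)*(4 + V) (Q(Y, V) = -2 + (Y - 5)*(V + 4) = -2 + (-5 + Y)*(4 + V))
N(m, T) = √(T² + m²)
-115*159 + N(-3, Q(4, 6)) = -115*159 + √((-22 - 5*6 + 4*4 + 6*4)² + (-3)²) = -18285 + √((-22 - 30 + 16 + 24)² + 9) = -18285 + √((-12)² + 9) = -18285 + √(144 + 9) = -18285 + √153 = -18285 + 3*√17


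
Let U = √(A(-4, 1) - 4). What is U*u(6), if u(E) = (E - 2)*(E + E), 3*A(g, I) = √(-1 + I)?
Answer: 96*I ≈ 96.0*I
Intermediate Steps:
A(g, I) = √(-1 + I)/3
u(E) = 2*E*(-2 + E) (u(E) = (-2 + E)*(2*E) = 2*E*(-2 + E))
U = 2*I (U = √(√(-1 + 1)/3 - 4) = √(√0/3 - 4) = √((⅓)*0 - 4) = √(0 - 4) = √(-4) = 2*I ≈ 2.0*I)
U*u(6) = (2*I)*(2*6*(-2 + 6)) = (2*I)*(2*6*4) = (2*I)*48 = 96*I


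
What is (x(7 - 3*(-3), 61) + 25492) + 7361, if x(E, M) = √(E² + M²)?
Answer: 32853 + √3977 ≈ 32916.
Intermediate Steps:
(x(7 - 3*(-3), 61) + 25492) + 7361 = (√((7 - 3*(-3))² + 61²) + 25492) + 7361 = (√((7 + 9)² + 3721) + 25492) + 7361 = (√(16² + 3721) + 25492) + 7361 = (√(256 + 3721) + 25492) + 7361 = (√3977 + 25492) + 7361 = (25492 + √3977) + 7361 = 32853 + √3977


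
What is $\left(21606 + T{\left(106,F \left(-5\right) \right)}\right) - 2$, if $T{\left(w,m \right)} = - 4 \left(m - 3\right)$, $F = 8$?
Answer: $21776$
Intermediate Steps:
$T{\left(w,m \right)} = 12 - 4 m$ ($T{\left(w,m \right)} = - 4 \left(-3 + m\right) = 12 - 4 m$)
$\left(21606 + T{\left(106,F \left(-5\right) \right)}\right) - 2 = \left(21606 - \left(-12 + 4 \cdot 8 \left(-5\right)\right)\right) - 2 = \left(21606 + \left(12 - -160\right)\right) - 2 = \left(21606 + \left(12 + 160\right)\right) - 2 = \left(21606 + 172\right) - 2 = 21778 - 2 = 21776$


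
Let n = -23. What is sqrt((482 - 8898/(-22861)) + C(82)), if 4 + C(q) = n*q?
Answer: I*sqrt(735653034790)/22861 ≈ 37.518*I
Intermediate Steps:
C(q) = -4 - 23*q
sqrt((482 - 8898/(-22861)) + C(82)) = sqrt((482 - 8898/(-22861)) + (-4 - 23*82)) = sqrt((482 - 8898*(-1/22861)) + (-4 - 1886)) = sqrt((482 + 8898/22861) - 1890) = sqrt(11027900/22861 - 1890) = sqrt(-32179390/22861) = I*sqrt(735653034790)/22861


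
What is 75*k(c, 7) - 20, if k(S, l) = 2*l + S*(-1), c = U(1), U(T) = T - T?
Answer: 1030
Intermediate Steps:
U(T) = 0
c = 0
k(S, l) = -S + 2*l (k(S, l) = 2*l - S = -S + 2*l)
75*k(c, 7) - 20 = 75*(-1*0 + 2*7) - 20 = 75*(0 + 14) - 20 = 75*14 - 20 = 1050 - 20 = 1030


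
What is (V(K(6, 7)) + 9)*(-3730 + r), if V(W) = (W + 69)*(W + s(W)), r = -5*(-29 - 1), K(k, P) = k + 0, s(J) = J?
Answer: -3254220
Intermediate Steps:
K(k, P) = k
r = 150 (r = -5*(-30) = 150)
V(W) = 2*W*(69 + W) (V(W) = (W + 69)*(W + W) = (69 + W)*(2*W) = 2*W*(69 + W))
(V(K(6, 7)) + 9)*(-3730 + r) = (2*6*(69 + 6) + 9)*(-3730 + 150) = (2*6*75 + 9)*(-3580) = (900 + 9)*(-3580) = 909*(-3580) = -3254220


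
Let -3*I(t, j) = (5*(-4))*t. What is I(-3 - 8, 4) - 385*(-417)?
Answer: 481415/3 ≈ 1.6047e+5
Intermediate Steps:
I(t, j) = 20*t/3 (I(t, j) = -5*(-4)*t/3 = -(-20)*t/3 = 20*t/3)
I(-3 - 8, 4) - 385*(-417) = 20*(-3 - 8)/3 - 385*(-417) = (20/3)*(-11) + 160545 = -220/3 + 160545 = 481415/3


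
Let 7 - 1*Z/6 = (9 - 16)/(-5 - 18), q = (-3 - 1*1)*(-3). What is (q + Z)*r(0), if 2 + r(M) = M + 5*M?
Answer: -2400/23 ≈ -104.35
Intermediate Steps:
q = 12 (q = (-3 - 1)*(-3) = -4*(-3) = 12)
Z = 924/23 (Z = 42 - 6*(9 - 16)/(-5 - 18) = 42 - (-42)/(-23) = 42 - (-42)*(-1)/23 = 42 - 6*7/23 = 42 - 42/23 = 924/23 ≈ 40.174)
r(M) = -2 + 6*M (r(M) = -2 + (M + 5*M) = -2 + 6*M)
(q + Z)*r(0) = (12 + 924/23)*(-2 + 6*0) = 1200*(-2 + 0)/23 = (1200/23)*(-2) = -2400/23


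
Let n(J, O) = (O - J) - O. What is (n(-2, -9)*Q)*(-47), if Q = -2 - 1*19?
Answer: 1974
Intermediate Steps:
n(J, O) = -J
Q = -21 (Q = -2 - 19 = -21)
(n(-2, -9)*Q)*(-47) = (-1*(-2)*(-21))*(-47) = (2*(-21))*(-47) = -42*(-47) = 1974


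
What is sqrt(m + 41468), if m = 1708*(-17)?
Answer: 4*sqrt(777) ≈ 111.50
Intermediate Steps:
m = -29036
sqrt(m + 41468) = sqrt(-29036 + 41468) = sqrt(12432) = 4*sqrt(777)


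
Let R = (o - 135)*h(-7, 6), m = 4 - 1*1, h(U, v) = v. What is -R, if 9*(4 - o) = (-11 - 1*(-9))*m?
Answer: 782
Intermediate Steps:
m = 3 (m = 4 - 1 = 3)
o = 14/3 (o = 4 - (-11 - 1*(-9))*3/9 = 4 - (-11 + 9)*3/9 = 4 - (-2)*3/9 = 4 - ⅑*(-6) = 4 + ⅔ = 14/3 ≈ 4.6667)
R = -782 (R = (14/3 - 135)*6 = -391/3*6 = -782)
-R = -1*(-782) = 782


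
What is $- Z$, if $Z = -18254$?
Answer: $18254$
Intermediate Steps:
$- Z = \left(-1\right) \left(-18254\right) = 18254$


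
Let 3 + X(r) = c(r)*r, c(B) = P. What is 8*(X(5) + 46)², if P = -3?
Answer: 6272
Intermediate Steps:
c(B) = -3
X(r) = -3 - 3*r
8*(X(5) + 46)² = 8*((-3 - 3*5) + 46)² = 8*((-3 - 15) + 46)² = 8*(-18 + 46)² = 8*28² = 8*784 = 6272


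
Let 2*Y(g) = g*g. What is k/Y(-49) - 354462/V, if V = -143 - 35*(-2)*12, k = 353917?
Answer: -357702964/1673497 ≈ -213.75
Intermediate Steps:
Y(g) = g**2/2 (Y(g) = (g*g)/2 = g**2/2)
V = 697 (V = -143 + 70*12 = -143 + 840 = 697)
k/Y(-49) - 354462/V = 353917/(((1/2)*(-49)**2)) - 354462/697 = 353917/(((1/2)*2401)) - 354462*1/697 = 353917/(2401/2) - 354462/697 = 353917*(2/2401) - 354462/697 = 707834/2401 - 354462/697 = -357702964/1673497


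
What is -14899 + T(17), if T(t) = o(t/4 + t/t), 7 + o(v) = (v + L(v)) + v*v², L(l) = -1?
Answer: -944451/64 ≈ -14757.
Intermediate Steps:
o(v) = -8 + v + v³ (o(v) = -7 + ((v - 1) + v*v²) = -7 + ((-1 + v) + v³) = -7 + (-1 + v + v³) = -8 + v + v³)
T(t) = -7 + (1 + t/4)³ + t/4 (T(t) = -8 + (t/4 + t/t) + (t/4 + t/t)³ = -8 + (t*(¼) + 1) + (t*(¼) + 1)³ = -8 + (t/4 + 1) + (t/4 + 1)³ = -8 + (1 + t/4) + (1 + t/4)³ = -7 + (1 + t/4)³ + t/4)
-14899 + T(17) = -14899 + (-7 + (¼)*17 + (4 + 17)³/64) = -14899 + (-7 + 17/4 + (1/64)*21³) = -14899 + (-7 + 17/4 + (1/64)*9261) = -14899 + (-7 + 17/4 + 9261/64) = -14899 + 9085/64 = -944451/64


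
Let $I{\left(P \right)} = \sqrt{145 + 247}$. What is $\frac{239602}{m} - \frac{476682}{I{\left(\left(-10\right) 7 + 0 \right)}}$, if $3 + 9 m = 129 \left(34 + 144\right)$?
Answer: $\frac{239602}{2551} - \frac{238341 \sqrt{2}}{14} \approx -23982.0$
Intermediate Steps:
$I{\left(P \right)} = 14 \sqrt{2}$ ($I{\left(P \right)} = \sqrt{392} = 14 \sqrt{2}$)
$m = 2551$ ($m = - \frac{1}{3} + \frac{129 \left(34 + 144\right)}{9} = - \frac{1}{3} + \frac{129 \cdot 178}{9} = - \frac{1}{3} + \frac{1}{9} \cdot 22962 = - \frac{1}{3} + \frac{7654}{3} = 2551$)
$\frac{239602}{m} - \frac{476682}{I{\left(\left(-10\right) 7 + 0 \right)}} = \frac{239602}{2551} - \frac{476682}{14 \sqrt{2}} = 239602 \cdot \frac{1}{2551} - 476682 \frac{\sqrt{2}}{28} = \frac{239602}{2551} - \frac{238341 \sqrt{2}}{14}$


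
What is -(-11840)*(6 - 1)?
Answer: 59200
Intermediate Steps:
-(-11840)*(6 - 1) = -(-11840)*5 = -2960*(-20) = 59200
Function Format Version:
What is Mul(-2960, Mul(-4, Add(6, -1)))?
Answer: 59200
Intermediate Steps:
Mul(-2960, Mul(-4, Add(6, -1))) = Mul(-2960, Mul(-4, 5)) = Mul(-2960, -20) = 59200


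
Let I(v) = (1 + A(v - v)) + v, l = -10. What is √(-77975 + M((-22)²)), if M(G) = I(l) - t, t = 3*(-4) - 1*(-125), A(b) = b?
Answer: I*√78097 ≈ 279.46*I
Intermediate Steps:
I(v) = 1 + v (I(v) = (1 + (v - v)) + v = (1 + 0) + v = 1 + v)
t = 113 (t = -12 + 125 = 113)
M(G) = -122 (M(G) = (1 - 10) - 1*113 = -9 - 113 = -122)
√(-77975 + M((-22)²)) = √(-77975 - 122) = √(-78097) = I*√78097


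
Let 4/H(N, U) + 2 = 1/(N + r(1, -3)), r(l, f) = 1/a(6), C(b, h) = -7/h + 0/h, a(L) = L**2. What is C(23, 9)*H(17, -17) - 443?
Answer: -337669/765 ≈ -441.40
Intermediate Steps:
C(b, h) = -7/h (C(b, h) = -7/h + 0 = -7/h)
r(l, f) = 1/36 (r(l, f) = 1/(6**2) = 1/36)
H(N, U) = 4/(-2 + 1/(1/36 + N)) (H(N, U) = 4/(-2 + 1/(N + 1/36)) = 4/(-2 + 1/(1/36 + N)))
C(23, 9)*H(17, -17) - 443 = (-7/9)*(2*(-1 - 36*17)/(-17 + 36*17)) - 443 = (-7*1/9)*(2*(-1 - 612)/(-17 + 612)) - 443 = -14*(-613)/(9*595) - 443 = -7/9*(-1226/595) - 443 = 1226/765 - 443 = -337669/765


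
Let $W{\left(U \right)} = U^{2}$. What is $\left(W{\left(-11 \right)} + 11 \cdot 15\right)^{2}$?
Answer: $81796$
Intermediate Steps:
$\left(W{\left(-11 \right)} + 11 \cdot 15\right)^{2} = \left(\left(-11\right)^{2} + 11 \cdot 15\right)^{2} = \left(121 + 165\right)^{2} = 286^{2} = 81796$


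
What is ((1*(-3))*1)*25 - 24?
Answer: -99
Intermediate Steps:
((1*(-3))*1)*25 - 24 = -3*1*25 - 24 = -3*25 - 24 = -75 - 24 = -99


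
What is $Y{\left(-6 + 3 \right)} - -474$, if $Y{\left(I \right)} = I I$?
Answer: $483$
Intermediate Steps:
$Y{\left(I \right)} = I^{2}$
$Y{\left(-6 + 3 \right)} - -474 = \left(-6 + 3\right)^{2} - -474 = \left(-3\right)^{2} + 474 = 9 + 474 = 483$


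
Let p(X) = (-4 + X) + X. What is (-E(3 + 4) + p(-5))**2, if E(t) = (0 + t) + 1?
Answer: 484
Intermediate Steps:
E(t) = 1 + t (E(t) = t + 1 = 1 + t)
p(X) = -4 + 2*X
(-E(3 + 4) + p(-5))**2 = (-(1 + (3 + 4)) + (-4 + 2*(-5)))**2 = (-(1 + 7) + (-4 - 10))**2 = (-1*8 - 14)**2 = (-8 - 14)**2 = (-22)**2 = 484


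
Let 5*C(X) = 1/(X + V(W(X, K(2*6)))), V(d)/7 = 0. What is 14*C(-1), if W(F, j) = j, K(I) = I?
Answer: -14/5 ≈ -2.8000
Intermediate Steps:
V(d) = 0 (V(d) = 7*0 = 0)
C(X) = 1/(5*X) (C(X) = 1/(5*(X + 0)) = 1/(5*X))
14*C(-1) = 14*((⅕)/(-1)) = 14*((⅕)*(-1)) = 14*(-⅕) = -14/5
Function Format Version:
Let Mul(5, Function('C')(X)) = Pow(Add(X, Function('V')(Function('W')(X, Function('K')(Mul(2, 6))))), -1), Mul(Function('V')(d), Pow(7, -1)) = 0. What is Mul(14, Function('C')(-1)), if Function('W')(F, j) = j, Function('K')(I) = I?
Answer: Rational(-14, 5) ≈ -2.8000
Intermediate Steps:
Function('V')(d) = 0 (Function('V')(d) = Mul(7, 0) = 0)
Function('C')(X) = Mul(Rational(1, 5), Pow(X, -1)) (Function('C')(X) = Mul(Rational(1, 5), Pow(Add(X, 0), -1)) = Mul(Rational(1, 5), Pow(X, -1)))
Mul(14, Function('C')(-1)) = Mul(14, Mul(Rational(1, 5), Pow(-1, -1))) = Mul(14, Mul(Rational(1, 5), -1)) = Mul(14, Rational(-1, 5)) = Rational(-14, 5)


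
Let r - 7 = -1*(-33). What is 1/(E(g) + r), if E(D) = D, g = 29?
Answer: 1/69 ≈ 0.014493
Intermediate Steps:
r = 40 (r = 7 - 1*(-33) = 7 + 33 = 40)
1/(E(g) + r) = 1/(29 + 40) = 1/69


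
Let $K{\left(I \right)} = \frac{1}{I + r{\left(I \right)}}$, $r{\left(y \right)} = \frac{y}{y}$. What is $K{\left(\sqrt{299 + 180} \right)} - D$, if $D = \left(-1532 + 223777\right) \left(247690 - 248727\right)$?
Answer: $\frac{110163735069}{478} + \frac{\sqrt{479}}{478} \approx 2.3047 \cdot 10^{8}$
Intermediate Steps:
$r{\left(y \right)} = 1$
$K{\left(I \right)} = \frac{1}{1 + I}$ ($K{\left(I \right)} = \frac{1}{I + 1} = \frac{1}{1 + I}$)
$D = -230468065$ ($D = 222245 \left(-1037\right) = -230468065$)
$K{\left(\sqrt{299 + 180} \right)} - D = \frac{1}{1 + \sqrt{299 + 180}} - -230468065 = \frac{1}{1 + \sqrt{479}} + 230468065 = 230468065 + \frac{1}{1 + \sqrt{479}}$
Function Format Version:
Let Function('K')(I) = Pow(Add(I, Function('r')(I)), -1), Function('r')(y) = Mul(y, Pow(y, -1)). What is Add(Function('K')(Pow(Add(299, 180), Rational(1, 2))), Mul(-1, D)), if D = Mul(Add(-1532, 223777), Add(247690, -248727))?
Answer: Add(Rational(110163735069, 478), Mul(Rational(1, 478), Pow(479, Rational(1, 2)))) ≈ 2.3047e+8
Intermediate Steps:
Function('r')(y) = 1
Function('K')(I) = Pow(Add(1, I), -1) (Function('K')(I) = Pow(Add(I, 1), -1) = Pow(Add(1, I), -1))
D = -230468065 (D = Mul(222245, -1037) = -230468065)
Add(Function('K')(Pow(Add(299, 180), Rational(1, 2))), Mul(-1, D)) = Add(Pow(Add(1, Pow(Add(299, 180), Rational(1, 2))), -1), Mul(-1, -230468065)) = Add(Pow(Add(1, Pow(479, Rational(1, 2))), -1), 230468065) = Add(230468065, Pow(Add(1, Pow(479, Rational(1, 2))), -1))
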